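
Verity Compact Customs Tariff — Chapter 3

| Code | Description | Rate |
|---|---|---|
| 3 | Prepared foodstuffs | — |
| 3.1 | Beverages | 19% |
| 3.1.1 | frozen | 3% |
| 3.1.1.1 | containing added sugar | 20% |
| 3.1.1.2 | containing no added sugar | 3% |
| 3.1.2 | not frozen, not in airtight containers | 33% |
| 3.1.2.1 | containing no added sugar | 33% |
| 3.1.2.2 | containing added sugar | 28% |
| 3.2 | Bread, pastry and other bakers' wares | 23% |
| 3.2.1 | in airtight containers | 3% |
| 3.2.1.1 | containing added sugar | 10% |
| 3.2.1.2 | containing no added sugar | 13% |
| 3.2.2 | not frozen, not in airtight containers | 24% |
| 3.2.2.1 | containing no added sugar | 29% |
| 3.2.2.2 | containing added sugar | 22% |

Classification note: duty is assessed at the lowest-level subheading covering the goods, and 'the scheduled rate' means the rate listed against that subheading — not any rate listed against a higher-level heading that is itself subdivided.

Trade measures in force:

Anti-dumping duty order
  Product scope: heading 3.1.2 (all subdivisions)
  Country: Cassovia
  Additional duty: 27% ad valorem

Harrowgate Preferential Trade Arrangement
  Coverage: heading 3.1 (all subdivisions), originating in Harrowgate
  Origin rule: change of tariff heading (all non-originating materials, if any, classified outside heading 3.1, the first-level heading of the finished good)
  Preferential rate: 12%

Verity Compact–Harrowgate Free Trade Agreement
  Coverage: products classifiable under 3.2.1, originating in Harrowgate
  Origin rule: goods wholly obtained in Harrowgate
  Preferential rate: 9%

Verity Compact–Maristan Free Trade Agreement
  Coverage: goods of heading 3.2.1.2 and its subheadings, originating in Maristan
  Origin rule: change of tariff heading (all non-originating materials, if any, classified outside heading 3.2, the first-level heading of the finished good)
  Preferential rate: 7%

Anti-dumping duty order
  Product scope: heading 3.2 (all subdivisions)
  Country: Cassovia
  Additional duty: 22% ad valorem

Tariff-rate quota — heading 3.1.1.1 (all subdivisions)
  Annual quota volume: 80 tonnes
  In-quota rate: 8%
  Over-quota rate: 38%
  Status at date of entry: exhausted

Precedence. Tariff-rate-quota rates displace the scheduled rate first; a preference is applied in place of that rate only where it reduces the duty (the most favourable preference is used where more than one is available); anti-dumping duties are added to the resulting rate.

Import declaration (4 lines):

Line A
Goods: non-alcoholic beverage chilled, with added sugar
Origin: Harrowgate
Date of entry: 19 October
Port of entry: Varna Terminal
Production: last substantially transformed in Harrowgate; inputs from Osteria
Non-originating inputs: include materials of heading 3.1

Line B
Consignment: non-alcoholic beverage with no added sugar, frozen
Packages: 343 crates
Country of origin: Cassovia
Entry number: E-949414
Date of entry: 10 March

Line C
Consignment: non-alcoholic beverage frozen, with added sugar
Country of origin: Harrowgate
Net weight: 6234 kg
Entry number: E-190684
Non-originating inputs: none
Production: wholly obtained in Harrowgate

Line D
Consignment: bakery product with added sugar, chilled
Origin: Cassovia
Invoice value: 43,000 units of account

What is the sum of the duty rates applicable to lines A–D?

Line A: non-alcoholic beverage → 3.1; chilled → 3.1.2; with added sugar → 3.1.2.2. Scheduled 28%. Harrowgate agreement on 3.1: CTH not met; Harrowgate agreement on 3.2.1: 3.1.2.2 not covered. → 28%.
Line B: non-alcoholic beverage → 3.1; frozen → 3.1.1; with no added sugar → 3.1.1.2. Scheduled 3%. No special measure applies. → 3%.
Line C: non-alcoholic beverage → 3.1; frozen → 3.1.1; with added sugar → 3.1.1.1. Scheduled 20%. quota on 3.1.1.1 exhausted → over-quota 38%; Harrowgate agreement on 3.1: CTH met → 12% available; Harrowgate agreement on 3.2.1: 3.1.1.1 not covered; preferential 12%. → 12%.
Line D: bakery product → 3.2; chilled → 3.2.2; with added sugar → 3.2.2.2. Scheduled 22%. anti-dumping (Cassovia, 3.2): +22%; total 22% + 22% = 44%. → 44%.
Sum: 28% + 3% + 12% + 44% = 87%.

87%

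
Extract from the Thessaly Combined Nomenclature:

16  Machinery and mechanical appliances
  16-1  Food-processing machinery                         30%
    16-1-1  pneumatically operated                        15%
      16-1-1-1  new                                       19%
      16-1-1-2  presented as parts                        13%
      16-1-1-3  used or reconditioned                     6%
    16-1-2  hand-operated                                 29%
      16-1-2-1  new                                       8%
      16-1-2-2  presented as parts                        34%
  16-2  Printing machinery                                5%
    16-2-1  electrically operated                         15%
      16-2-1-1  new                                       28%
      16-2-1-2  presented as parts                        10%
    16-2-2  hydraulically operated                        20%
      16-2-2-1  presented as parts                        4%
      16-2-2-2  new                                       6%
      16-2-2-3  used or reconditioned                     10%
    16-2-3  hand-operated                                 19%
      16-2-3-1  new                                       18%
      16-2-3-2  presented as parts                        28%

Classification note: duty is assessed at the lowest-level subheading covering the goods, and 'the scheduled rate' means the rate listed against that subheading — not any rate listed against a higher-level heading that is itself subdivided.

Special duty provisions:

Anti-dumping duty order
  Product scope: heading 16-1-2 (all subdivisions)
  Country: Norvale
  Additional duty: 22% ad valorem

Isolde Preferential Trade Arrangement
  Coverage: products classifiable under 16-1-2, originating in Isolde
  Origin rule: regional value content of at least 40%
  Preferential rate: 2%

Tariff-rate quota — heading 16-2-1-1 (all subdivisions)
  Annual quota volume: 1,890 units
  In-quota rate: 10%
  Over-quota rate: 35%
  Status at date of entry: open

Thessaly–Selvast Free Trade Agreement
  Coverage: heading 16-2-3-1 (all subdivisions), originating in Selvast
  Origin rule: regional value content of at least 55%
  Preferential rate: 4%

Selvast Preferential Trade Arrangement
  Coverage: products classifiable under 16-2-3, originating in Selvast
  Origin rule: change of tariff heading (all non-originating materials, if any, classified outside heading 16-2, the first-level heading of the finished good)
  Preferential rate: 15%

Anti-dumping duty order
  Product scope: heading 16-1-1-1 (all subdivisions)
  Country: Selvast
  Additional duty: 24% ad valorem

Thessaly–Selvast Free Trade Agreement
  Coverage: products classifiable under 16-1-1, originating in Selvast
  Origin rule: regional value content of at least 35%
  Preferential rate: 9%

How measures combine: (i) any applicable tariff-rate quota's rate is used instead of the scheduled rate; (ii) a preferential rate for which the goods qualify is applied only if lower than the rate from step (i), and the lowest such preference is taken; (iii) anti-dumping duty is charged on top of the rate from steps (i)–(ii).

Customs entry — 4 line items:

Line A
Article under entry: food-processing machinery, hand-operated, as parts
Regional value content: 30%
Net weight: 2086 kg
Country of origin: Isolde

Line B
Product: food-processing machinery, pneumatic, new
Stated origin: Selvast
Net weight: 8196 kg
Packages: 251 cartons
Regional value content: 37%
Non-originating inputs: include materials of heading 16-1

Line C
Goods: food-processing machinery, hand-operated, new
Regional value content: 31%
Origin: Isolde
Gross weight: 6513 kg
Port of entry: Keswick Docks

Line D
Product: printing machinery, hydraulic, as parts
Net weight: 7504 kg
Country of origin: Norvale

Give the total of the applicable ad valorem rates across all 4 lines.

79%

Line A: food-processing → 16-1; hand-operated → 16-1-2; as parts → 16-1-2-2. Scheduled 34%. Isolde agreement on 16-1-2: RVC < 40%. → 34%.
Line B: food-processing → 16-1; pneumatic → 16-1-1; new → 16-1-1-1. Scheduled 19%. Selvast agreement on 16-2-3-1: 16-1-1-1 not covered; Selvast agreement on 16-2-3: 16-1-1-1 not covered; Selvast agreement on 16-1-1: RVC ≥ 35% → 9% available; preferential 9%; anti-dumping (Selvast, 16-1-1-1): +24%; total 9% + 24% = 33%. → 33%.
Line C: food-processing → 16-1; hand-operated → 16-1-2; new → 16-1-2-1. Scheduled 8%. Isolde agreement on 16-1-2: RVC < 40%. → 8%.
Line D: printing → 16-2; hydraulic → 16-2-2; as parts → 16-2-2-1. Scheduled 4%. No special measure applies. → 4%.
Sum: 34% + 33% + 8% + 4% = 79%.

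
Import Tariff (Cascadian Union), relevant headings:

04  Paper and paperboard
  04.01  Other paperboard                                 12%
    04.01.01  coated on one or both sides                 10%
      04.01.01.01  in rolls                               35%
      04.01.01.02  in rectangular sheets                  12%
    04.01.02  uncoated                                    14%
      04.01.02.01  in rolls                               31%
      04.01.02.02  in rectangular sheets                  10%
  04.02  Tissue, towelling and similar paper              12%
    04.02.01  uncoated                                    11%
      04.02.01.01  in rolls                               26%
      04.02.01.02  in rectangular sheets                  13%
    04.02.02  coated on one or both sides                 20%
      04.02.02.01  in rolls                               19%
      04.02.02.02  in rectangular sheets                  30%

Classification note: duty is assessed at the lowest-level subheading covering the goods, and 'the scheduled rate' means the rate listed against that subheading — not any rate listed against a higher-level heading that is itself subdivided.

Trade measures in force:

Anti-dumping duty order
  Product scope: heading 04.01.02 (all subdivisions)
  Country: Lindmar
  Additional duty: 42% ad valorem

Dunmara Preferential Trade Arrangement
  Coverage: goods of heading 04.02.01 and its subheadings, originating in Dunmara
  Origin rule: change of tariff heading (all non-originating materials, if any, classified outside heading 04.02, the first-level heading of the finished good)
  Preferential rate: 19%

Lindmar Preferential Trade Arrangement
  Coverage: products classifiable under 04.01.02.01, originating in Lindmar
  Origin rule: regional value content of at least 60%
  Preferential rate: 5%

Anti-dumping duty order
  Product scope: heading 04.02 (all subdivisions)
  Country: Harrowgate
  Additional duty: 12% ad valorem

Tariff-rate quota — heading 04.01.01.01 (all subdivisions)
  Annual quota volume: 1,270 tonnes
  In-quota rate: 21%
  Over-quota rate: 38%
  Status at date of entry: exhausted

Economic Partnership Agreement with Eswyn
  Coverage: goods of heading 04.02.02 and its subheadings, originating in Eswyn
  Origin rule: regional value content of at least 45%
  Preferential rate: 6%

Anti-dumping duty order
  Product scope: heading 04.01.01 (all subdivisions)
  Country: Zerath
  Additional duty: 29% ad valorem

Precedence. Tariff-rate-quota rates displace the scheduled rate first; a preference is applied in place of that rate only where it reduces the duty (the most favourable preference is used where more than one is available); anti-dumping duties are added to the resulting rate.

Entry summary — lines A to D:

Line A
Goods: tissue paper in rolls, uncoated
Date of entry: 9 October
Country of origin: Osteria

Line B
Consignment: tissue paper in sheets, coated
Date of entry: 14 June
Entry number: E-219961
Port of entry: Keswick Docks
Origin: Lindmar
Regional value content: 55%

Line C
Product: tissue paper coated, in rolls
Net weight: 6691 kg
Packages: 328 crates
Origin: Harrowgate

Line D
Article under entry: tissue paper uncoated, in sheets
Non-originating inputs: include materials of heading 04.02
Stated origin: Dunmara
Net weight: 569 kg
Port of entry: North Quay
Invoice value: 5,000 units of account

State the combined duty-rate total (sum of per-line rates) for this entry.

Line A: tissue paper → 04.02; uncoated → 04.02.01; in rolls → 04.02.01.01. Scheduled 26%. No special measure applies. → 26%.
Line B: tissue paper → 04.02; coated → 04.02.02; in sheets → 04.02.02.02. Scheduled 30%. Lindmar agreement on 04.01.02.01: 04.02.02.02 not covered. → 30%.
Line C: tissue paper → 04.02; coated → 04.02.02; in rolls → 04.02.02.01. Scheduled 19%. anti-dumping (Harrowgate, 04.02): +12%; total 19% + 12% = 31%. → 31%.
Line D: tissue paper → 04.02; uncoated → 04.02.01; in sheets → 04.02.01.02. Scheduled 13%. Dunmara agreement on 04.02.01: CTH not met. → 13%.
Sum: 26% + 30% + 31% + 13% = 100%.

100%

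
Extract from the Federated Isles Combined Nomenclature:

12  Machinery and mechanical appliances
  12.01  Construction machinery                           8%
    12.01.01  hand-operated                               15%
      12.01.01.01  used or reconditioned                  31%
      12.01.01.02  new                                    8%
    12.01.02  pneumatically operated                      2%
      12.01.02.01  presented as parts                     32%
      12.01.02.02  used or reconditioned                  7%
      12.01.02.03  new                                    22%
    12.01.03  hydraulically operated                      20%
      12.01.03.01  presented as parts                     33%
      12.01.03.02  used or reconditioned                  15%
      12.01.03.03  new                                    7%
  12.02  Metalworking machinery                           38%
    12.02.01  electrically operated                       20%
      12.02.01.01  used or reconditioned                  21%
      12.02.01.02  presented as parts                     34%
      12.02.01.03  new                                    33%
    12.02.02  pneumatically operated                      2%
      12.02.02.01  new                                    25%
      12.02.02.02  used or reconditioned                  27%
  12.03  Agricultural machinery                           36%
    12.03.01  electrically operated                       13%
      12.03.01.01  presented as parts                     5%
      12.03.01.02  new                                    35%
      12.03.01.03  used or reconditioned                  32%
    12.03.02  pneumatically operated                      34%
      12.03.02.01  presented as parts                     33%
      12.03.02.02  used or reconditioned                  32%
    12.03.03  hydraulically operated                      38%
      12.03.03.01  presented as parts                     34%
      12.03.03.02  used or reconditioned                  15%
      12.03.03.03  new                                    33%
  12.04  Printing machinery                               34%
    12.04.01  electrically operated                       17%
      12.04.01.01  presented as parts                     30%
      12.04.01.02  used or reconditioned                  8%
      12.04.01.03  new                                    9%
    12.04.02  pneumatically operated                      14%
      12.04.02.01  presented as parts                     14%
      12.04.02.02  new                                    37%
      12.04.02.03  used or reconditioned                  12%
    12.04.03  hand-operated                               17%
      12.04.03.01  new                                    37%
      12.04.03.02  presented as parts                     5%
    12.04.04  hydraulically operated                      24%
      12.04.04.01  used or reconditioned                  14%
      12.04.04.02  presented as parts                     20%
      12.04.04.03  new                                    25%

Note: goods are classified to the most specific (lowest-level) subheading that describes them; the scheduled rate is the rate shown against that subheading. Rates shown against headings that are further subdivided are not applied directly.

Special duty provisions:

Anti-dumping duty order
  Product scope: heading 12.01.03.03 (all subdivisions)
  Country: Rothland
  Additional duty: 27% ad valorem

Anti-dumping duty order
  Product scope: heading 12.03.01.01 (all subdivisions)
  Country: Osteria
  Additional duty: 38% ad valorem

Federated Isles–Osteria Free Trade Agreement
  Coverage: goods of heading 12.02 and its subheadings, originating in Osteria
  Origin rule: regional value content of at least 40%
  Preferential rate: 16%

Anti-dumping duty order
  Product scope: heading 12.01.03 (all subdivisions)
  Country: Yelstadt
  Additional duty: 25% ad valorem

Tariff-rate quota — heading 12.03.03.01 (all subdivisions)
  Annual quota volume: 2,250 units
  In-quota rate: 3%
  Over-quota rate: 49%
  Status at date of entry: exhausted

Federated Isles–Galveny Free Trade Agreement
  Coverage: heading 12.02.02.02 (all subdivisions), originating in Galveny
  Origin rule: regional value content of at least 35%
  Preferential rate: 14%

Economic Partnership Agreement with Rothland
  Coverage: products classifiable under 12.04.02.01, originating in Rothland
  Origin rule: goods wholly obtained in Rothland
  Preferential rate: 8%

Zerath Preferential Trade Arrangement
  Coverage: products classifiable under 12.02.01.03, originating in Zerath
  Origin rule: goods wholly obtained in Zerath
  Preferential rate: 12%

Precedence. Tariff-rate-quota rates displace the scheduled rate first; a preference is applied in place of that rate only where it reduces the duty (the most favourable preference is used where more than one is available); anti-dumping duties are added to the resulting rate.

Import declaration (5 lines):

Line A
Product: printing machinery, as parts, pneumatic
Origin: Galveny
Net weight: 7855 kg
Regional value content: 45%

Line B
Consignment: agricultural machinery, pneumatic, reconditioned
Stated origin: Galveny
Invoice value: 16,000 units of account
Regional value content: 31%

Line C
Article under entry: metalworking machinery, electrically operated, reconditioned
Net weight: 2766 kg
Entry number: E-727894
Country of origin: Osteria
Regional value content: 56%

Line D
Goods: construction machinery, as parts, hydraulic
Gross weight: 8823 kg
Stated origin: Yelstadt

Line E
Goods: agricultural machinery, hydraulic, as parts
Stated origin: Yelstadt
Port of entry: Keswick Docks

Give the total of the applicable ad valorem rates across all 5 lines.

169%

Line A: printing → 12.04; pneumatic → 12.04.02; as parts → 12.04.02.01. Scheduled 14%. Galveny agreement on 12.02.02.02: 12.04.02.01 not covered. → 14%.
Line B: agricultural → 12.03; pneumatic → 12.03.02; reconditioned → 12.03.02.02. Scheduled 32%. Galveny agreement on 12.02.02.02: 12.03.02.02 not covered. → 32%.
Line C: metalworking → 12.02; electrically operated → 12.02.01; reconditioned → 12.02.01.01. Scheduled 21%. Osteria agreement on 12.02: RVC ≥ 40% → 16% available; preferential 16%. → 16%.
Line D: construction → 12.01; hydraulic → 12.01.03; as parts → 12.01.03.01. Scheduled 33%. anti-dumping (Yelstadt, 12.01.03): +25%; total 33% + 25% = 58%. → 58%.
Line E: agricultural → 12.03; hydraulic → 12.03.03; as parts → 12.03.03.01. Scheduled 34%. quota on 12.03.03.01 exhausted → over-quota 49%. → 49%.
Sum: 14% + 32% + 16% + 58% + 49% = 169%.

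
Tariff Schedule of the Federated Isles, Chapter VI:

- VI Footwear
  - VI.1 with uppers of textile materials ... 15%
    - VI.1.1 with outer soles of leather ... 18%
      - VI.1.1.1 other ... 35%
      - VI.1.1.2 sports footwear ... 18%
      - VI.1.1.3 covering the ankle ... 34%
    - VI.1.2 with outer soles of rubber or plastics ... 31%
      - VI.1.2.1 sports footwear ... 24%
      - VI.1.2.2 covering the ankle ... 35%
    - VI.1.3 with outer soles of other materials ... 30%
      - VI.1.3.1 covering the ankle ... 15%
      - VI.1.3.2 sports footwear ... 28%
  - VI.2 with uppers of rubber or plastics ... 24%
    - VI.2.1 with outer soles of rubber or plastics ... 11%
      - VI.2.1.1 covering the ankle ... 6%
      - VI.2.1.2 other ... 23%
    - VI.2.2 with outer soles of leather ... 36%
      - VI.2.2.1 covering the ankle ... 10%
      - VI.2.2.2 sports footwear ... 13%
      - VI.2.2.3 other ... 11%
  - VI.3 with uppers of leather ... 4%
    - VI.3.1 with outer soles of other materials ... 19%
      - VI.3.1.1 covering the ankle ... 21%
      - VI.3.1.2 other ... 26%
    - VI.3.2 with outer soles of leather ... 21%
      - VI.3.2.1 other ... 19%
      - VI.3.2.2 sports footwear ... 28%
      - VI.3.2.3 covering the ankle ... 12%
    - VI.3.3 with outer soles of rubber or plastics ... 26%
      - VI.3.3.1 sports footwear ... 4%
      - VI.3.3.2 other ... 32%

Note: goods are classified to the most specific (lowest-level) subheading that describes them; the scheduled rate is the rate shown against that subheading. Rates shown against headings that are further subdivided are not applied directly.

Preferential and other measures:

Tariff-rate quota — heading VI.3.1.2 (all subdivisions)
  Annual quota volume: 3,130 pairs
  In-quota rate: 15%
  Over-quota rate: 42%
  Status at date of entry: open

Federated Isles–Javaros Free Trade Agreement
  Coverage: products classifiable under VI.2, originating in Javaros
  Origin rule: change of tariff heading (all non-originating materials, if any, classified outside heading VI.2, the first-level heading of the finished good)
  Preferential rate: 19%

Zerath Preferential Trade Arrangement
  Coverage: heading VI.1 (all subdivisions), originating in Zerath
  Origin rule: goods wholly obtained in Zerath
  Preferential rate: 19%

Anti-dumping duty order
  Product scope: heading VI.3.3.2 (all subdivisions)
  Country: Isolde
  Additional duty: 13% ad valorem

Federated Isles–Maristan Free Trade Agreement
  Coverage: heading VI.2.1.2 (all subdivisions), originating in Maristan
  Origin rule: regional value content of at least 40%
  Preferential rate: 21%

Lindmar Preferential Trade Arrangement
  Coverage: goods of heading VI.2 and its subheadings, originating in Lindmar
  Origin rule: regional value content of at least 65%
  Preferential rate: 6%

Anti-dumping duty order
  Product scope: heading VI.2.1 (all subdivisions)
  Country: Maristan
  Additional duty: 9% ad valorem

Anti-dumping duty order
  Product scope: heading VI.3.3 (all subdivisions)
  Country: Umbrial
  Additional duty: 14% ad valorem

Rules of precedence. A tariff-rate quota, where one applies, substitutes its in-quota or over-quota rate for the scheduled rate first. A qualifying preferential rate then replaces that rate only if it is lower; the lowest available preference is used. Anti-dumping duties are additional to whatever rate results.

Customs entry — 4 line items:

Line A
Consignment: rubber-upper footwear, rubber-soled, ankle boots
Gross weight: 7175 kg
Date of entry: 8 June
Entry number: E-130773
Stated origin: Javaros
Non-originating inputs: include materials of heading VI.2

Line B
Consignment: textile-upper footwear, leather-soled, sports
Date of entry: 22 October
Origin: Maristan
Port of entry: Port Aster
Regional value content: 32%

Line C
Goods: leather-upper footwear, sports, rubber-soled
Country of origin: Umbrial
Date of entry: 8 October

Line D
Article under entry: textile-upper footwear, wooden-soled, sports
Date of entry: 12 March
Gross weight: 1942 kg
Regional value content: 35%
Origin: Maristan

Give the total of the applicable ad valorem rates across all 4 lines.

70%

Line A: rubber-upper → VI.2; rubber-soled → VI.2.1; ankle boots → VI.2.1.1. Scheduled 6%. Javaros agreement on VI.2: CTH not met. → 6%.
Line B: textile-upper → VI.1; leather-soled → VI.1.1; sports → VI.1.1.2. Scheduled 18%. Maristan agreement on VI.2.1.2: VI.1.1.2 not covered. → 18%.
Line C: leather-upper → VI.3; rubber-soled → VI.3.3; sports → VI.3.3.1. Scheduled 4%. anti-dumping (Umbrial, VI.3.3): +14%; total 4% + 14% = 18%. → 18%.
Line D: textile-upper → VI.1; wooden-soled → VI.1.3; sports → VI.1.3.2. Scheduled 28%. Maristan agreement on VI.2.1.2: VI.1.3.2 not covered. → 28%.
Sum: 6% + 18% + 18% + 28% = 70%.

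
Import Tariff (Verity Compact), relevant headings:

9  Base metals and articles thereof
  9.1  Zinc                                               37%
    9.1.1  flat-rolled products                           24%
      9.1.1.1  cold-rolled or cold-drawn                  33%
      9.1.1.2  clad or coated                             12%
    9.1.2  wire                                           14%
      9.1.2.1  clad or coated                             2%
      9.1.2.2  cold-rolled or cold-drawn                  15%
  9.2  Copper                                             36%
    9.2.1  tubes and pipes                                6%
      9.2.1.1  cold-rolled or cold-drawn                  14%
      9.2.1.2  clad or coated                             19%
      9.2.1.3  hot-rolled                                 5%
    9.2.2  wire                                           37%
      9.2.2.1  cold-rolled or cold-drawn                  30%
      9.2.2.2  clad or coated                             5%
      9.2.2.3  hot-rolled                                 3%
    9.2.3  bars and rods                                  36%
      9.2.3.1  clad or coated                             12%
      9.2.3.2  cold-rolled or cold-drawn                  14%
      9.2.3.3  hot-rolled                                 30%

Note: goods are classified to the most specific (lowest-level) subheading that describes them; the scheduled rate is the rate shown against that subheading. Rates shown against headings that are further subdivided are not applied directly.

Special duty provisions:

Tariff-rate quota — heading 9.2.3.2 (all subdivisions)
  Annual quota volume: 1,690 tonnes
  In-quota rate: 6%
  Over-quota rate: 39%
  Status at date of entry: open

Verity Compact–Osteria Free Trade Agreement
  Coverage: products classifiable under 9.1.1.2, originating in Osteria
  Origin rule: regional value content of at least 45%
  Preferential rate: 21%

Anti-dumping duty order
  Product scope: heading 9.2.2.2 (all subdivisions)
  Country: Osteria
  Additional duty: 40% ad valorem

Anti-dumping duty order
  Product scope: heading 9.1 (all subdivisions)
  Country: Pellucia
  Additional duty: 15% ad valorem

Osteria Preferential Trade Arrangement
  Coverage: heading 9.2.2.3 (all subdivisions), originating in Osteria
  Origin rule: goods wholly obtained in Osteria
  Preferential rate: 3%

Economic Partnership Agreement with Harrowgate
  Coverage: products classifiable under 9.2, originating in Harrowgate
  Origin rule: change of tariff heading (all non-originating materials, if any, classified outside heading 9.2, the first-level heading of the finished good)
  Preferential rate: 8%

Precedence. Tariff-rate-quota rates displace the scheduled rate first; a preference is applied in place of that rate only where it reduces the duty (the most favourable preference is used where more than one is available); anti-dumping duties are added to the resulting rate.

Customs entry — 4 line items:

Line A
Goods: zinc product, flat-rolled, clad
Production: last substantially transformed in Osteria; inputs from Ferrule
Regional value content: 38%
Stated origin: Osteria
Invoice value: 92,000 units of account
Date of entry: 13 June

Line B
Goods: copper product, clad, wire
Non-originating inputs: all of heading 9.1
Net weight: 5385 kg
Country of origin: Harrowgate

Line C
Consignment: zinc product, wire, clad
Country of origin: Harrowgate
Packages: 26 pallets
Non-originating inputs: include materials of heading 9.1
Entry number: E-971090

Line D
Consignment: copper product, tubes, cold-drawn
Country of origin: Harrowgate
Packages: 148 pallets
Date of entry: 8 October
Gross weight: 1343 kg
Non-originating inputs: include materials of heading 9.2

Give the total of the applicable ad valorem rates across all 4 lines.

33%

Line A: zinc → 9.1; flat-rolled → 9.1.1; clad → 9.1.1.2. Scheduled 12%. Osteria agreement on 9.1.1.2: RVC < 45%; Osteria agreement on 9.2.2.3: 9.1.1.2 not covered. → 12%.
Line B: copper → 9.2; wire → 9.2.2; clad → 9.2.2.2. Scheduled 5%. Harrowgate agreement on 9.2: CTH met → 8% available; preference 8% not lower than 5% → no reduction. → 5%.
Line C: zinc → 9.1; wire → 9.1.2; clad → 9.1.2.1. Scheduled 2%. Harrowgate agreement on 9.2: 9.1.2.1 not covered. → 2%.
Line D: copper → 9.2; tubes → 9.2.1; cold-drawn → 9.2.1.1. Scheduled 14%. Harrowgate agreement on 9.2: CTH not met. → 14%.
Sum: 12% + 5% + 2% + 14% = 33%.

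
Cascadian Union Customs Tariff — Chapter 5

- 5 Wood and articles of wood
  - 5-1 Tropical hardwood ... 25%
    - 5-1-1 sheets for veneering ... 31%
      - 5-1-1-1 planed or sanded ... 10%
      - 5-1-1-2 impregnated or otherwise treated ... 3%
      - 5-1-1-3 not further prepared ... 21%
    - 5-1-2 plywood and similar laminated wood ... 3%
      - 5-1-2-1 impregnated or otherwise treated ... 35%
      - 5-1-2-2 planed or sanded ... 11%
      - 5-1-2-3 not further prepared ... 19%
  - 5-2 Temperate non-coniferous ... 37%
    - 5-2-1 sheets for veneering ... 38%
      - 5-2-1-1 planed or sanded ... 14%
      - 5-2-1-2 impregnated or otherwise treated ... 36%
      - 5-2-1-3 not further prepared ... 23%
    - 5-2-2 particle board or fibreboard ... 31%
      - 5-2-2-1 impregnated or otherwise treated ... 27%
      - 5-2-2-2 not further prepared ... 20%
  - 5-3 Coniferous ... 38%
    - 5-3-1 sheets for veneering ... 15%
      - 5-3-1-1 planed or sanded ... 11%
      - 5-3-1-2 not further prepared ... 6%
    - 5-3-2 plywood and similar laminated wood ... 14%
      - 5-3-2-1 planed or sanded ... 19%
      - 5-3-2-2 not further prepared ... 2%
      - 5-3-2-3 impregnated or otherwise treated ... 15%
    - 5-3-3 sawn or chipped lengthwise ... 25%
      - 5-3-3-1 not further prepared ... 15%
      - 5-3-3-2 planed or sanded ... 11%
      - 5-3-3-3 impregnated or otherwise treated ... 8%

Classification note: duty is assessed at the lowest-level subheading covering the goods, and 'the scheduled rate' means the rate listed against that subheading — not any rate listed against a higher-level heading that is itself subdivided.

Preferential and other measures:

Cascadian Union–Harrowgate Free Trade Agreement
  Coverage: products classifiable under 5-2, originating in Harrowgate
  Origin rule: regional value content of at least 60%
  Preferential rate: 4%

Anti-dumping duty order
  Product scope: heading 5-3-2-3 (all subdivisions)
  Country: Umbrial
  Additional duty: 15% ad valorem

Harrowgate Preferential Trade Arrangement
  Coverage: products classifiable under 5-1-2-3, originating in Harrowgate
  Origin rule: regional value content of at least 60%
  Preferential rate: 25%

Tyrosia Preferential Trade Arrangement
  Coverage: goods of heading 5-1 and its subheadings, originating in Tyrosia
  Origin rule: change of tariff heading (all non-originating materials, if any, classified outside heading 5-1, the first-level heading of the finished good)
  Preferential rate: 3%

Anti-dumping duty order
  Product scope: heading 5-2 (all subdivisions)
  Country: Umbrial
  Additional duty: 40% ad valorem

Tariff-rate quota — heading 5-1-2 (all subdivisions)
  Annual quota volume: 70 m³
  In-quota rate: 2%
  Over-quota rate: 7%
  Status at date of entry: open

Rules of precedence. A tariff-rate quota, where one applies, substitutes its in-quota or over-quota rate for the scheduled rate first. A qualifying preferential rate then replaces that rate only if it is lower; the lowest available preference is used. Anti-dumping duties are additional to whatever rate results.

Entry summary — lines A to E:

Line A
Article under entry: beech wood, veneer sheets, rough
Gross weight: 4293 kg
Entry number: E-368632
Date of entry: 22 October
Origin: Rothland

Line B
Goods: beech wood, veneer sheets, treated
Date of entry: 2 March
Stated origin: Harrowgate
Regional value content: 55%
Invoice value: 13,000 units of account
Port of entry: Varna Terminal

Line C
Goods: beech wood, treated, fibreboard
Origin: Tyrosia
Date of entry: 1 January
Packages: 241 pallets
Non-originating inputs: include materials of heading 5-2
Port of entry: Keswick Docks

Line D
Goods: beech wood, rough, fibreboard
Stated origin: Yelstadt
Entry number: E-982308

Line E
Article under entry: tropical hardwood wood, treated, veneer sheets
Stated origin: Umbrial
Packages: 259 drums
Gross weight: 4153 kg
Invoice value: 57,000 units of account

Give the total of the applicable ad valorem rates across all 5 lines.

109%

Line A: beech → 5-2; veneer sheets → 5-2-1; rough → 5-2-1-3. Scheduled 23%. No special measure applies. → 23%.
Line B: beech → 5-2; veneer sheets → 5-2-1; treated → 5-2-1-2. Scheduled 36%. Harrowgate agreement on 5-2: RVC < 60%; Harrowgate agreement on 5-1-2-3: 5-2-1-2 not covered. → 36%.
Line C: beech → 5-2; fibreboard → 5-2-2; treated → 5-2-2-1. Scheduled 27%. Tyrosia agreement on 5-1: 5-2-2-1 not covered. → 27%.
Line D: beech → 5-2; fibreboard → 5-2-2; rough → 5-2-2-2. Scheduled 20%. No special measure applies. → 20%.
Line E: tropical hardwood → 5-1; veneer sheets → 5-1-1; treated → 5-1-1-2. Scheduled 3%. No special measure applies. → 3%.
Sum: 23% + 36% + 27% + 20% + 3% = 109%.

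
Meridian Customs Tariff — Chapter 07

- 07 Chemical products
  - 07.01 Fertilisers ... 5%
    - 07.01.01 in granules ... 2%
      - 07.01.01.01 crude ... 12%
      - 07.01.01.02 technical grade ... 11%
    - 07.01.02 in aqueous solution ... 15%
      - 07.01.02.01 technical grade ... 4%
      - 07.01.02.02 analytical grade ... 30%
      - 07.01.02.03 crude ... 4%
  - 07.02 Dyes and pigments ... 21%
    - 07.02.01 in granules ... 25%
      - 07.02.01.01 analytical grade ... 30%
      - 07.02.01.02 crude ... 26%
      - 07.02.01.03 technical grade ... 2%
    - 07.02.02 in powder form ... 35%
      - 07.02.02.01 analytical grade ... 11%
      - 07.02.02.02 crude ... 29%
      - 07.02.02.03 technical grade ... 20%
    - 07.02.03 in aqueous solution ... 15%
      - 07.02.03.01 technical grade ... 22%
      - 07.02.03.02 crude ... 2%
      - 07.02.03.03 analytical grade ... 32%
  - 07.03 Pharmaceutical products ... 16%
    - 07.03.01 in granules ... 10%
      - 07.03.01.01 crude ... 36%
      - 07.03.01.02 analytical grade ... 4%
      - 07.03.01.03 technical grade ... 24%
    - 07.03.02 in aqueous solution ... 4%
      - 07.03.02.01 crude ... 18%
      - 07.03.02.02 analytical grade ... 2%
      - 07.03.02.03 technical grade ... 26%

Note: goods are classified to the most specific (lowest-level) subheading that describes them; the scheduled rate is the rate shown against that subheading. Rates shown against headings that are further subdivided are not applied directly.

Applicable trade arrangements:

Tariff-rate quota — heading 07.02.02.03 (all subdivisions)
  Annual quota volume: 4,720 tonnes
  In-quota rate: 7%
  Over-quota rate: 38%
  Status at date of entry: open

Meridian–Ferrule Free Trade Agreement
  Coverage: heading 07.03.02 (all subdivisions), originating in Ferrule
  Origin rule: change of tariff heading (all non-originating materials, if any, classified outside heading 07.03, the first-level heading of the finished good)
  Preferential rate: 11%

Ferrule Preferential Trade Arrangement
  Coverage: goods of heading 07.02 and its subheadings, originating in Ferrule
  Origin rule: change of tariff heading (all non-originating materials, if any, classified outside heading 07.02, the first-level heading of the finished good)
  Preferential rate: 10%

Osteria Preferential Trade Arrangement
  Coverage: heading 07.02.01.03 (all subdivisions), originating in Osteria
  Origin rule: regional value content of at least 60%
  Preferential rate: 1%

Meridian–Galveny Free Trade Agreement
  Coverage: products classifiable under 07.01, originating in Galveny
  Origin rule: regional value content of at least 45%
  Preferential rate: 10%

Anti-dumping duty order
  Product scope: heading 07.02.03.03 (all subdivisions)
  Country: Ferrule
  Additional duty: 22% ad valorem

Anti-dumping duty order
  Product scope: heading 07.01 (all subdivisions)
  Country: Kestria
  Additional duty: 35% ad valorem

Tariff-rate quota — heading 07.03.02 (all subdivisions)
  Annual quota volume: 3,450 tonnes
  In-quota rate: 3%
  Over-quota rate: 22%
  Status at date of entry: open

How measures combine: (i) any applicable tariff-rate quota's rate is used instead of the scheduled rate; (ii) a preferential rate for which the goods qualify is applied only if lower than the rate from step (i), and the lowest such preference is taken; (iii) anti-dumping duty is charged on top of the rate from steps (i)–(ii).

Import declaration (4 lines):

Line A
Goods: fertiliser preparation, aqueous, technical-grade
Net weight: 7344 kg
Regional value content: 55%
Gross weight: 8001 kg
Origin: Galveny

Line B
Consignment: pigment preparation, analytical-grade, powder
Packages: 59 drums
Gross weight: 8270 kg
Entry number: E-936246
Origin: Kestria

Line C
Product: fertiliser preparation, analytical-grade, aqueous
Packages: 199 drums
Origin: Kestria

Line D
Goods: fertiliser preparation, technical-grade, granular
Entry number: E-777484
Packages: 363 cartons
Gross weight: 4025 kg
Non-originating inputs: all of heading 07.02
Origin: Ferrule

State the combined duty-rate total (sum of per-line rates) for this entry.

Line A: fertiliser → 07.01; aqueous → 07.01.02; technical-grade → 07.01.02.01. Scheduled 4%. Galveny agreement on 07.01: RVC ≥ 45% → 10% available; preference 10% not lower than 4% → no reduction. → 4%.
Line B: pigment → 07.02; powder → 07.02.02; analytical-grade → 07.02.02.01. Scheduled 11%. No special measure applies. → 11%.
Line C: fertiliser → 07.01; aqueous → 07.01.02; analytical-grade → 07.01.02.02. Scheduled 30%. anti-dumping (Kestria, 07.01): +35%; total 30% + 35% = 65%. → 65%.
Line D: fertiliser → 07.01; granular → 07.01.01; technical-grade → 07.01.01.02. Scheduled 11%. Ferrule agreement on 07.03.02: 07.01.01.02 not covered; Ferrule agreement on 07.02: 07.01.01.02 not covered. → 11%.
Sum: 4% + 11% + 65% + 11% = 91%.

91%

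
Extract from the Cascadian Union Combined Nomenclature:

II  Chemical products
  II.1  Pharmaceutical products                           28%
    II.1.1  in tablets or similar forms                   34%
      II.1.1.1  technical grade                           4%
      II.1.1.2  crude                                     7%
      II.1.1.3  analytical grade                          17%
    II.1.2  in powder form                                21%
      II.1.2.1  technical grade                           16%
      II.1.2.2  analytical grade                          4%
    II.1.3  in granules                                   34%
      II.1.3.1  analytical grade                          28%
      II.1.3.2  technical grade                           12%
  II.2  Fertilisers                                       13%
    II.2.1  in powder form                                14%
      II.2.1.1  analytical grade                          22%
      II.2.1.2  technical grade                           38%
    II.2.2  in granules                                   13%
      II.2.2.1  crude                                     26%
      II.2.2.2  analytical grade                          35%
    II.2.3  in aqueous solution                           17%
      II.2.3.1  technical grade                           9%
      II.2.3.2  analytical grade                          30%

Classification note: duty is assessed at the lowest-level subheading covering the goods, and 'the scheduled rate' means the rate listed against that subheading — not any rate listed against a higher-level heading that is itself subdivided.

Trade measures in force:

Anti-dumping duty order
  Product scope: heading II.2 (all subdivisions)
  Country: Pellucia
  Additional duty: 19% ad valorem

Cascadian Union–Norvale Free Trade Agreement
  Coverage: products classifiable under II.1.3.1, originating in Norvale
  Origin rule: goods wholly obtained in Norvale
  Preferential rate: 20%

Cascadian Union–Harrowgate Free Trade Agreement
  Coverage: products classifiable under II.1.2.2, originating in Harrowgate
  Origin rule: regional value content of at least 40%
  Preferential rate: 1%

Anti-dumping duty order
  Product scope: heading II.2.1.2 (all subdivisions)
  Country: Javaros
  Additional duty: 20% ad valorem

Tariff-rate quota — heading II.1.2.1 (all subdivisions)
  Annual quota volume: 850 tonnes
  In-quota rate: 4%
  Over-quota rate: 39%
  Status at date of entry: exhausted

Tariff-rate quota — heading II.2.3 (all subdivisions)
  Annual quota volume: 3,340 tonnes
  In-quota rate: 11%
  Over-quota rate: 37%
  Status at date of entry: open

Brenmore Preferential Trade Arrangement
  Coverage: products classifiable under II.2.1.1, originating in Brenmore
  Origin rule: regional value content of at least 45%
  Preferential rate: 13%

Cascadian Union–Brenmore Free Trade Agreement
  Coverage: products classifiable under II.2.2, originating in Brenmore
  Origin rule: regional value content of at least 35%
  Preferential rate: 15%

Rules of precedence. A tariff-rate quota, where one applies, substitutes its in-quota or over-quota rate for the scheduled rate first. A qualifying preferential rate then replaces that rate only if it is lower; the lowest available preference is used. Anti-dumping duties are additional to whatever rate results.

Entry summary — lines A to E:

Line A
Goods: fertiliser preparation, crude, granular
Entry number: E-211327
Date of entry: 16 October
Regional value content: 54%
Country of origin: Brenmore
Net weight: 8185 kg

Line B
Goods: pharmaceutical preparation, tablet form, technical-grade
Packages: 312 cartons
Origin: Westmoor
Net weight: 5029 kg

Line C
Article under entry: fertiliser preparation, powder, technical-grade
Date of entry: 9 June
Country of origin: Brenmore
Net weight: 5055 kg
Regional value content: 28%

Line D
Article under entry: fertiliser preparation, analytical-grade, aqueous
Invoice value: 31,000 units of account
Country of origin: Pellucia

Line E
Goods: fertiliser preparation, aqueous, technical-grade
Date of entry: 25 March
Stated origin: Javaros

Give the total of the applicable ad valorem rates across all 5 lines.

Line A: fertiliser → II.2; granular → II.2.2; crude → II.2.2.1. Scheduled 26%. Brenmore agreement on II.2.1.1: II.2.2.1 not covered; Brenmore agreement on II.2.2: RVC ≥ 35% → 15% available; preferential 15%. → 15%.
Line B: pharmaceutical → II.1; tablet form → II.1.1; technical-grade → II.1.1.1. Scheduled 4%. No special measure applies. → 4%.
Line C: fertiliser → II.2; powder → II.2.1; technical-grade → II.2.1.2. Scheduled 38%. Brenmore agreement on II.2.1.1: II.2.1.2 not covered; Brenmore agreement on II.2.2: II.2.1.2 not covered. → 38%.
Line D: fertiliser → II.2; aqueous → II.2.3; analytical-grade → II.2.3.2. Scheduled 30%. quota on II.2.3 open → in-quota 11%; anti-dumping (Pellucia, II.2): +19%; total 11% + 19% = 30%. → 30%.
Line E: fertiliser → II.2; aqueous → II.2.3; technical-grade → II.2.3.1. Scheduled 9%. quota on II.2.3 open → in-quota 11%. → 11%.
Sum: 15% + 4% + 38% + 30% + 11% = 98%.

98%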